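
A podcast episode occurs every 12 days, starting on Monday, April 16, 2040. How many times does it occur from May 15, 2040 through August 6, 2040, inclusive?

Occurrences land 12·i days after April 16, 2040 for i = 0, 1, 2, …
May 15, 2040 is 29 days after the start; 29 ÷ 12 = 2 remainder 5; since the remainder is 5, round up to i = 3. First occurrence in the window: #4 on May 22, 2040 (3×12 = 36 days in).
August 6, 2040 is 112 days after the start; 112 ÷ 12 = 9 remainder 4. Last occurrence in the window: #10 on August 2, 2040.
Occurrences #4 through #10: 7 in total.

7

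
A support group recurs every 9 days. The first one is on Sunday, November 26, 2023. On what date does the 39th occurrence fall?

The 39th occurrence is 38 intervals after the first: 38 × 9 = 342 days after November 26, 2023.
November has 30 days — 4 days to the end of November leaves 338.
December has 31 days (307 left).
January has 31 days (276 left).
February has 29 days (247 left).
March has 31 days (216 left).
April has 30 days (186 left).
May has 31 days (155 left).
June has 30 days (125 left).
July has 31 days (94 left).
August has 31 days (63 left).
September has 30 days (33 left).
October has 31 days (2 left).
2 days into November → November 2, 2024.

November 2, 2024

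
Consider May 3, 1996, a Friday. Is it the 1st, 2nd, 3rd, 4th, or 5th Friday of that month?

Day 3 falls in week ⌈3/7⌉ of the month.
Days 1–7 hold the 1st Friday, 8–14 the 2nd, 15–21 the 3rd, 22–28 the 4th, 29–31 the 5th.
3 is in the range for the 1st.

1st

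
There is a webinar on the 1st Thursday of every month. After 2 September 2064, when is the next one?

September 2064 starts on a Monday, so its 1st Thursday is 4 September 2064 (3 days in).
4 September 2064 is after 2 September 2064, so that is the next one.

4 September 2064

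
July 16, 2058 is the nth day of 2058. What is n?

197

Days in months before July: 31 + 28 + 31 + 30 + 31 + 30 = 181.
Plus 16 days into July → day 197.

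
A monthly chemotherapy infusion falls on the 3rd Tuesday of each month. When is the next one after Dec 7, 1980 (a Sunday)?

Dec 1980 starts on a Monday; its first Tuesday is the 2nd, so the 3rd Tuesday is the 16th — Dec 16, 1980.
Dec 16, 1980 is after Dec 7, 1980, so that is the next one.

Dec 16, 1980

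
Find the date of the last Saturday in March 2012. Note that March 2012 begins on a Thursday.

31 March 2012

March 2012 begins on a Thursday, so the first Saturday is March 3 (2 days later).
March 2012 has 31 days. Adding weeks: 3, 10, 17, 24, 31 — the last one ≤ 31 is the 31st.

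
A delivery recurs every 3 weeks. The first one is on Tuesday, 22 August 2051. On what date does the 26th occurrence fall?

28 January 2053

The 26th occurrence is 25 intervals after the first: 25 × 21 = 525 days after 22 August 2051.
August has 31 days — 9 days to the end of August leaves 516.
From end of August to end of 2051 is 122 days (394 left).
2052 has 366 days (28 left).
28 days into January → 28 January 2053.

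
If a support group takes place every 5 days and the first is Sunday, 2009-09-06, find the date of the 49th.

2010-05-04

The 49th occurrence is 48 intervals after the first: 48 × 5 = 240 days after 2009-09-06.
September has 30 days — 24 days to the end of September leaves 216.
October has 31 days (185 left).
November has 30 days (155 left).
December has 31 days (124 left).
January has 31 days (93 left).
February has 28 days (65 left).
March has 31 days (34 left).
April has 30 days (4 left).
4 days into May → 2010-05-04.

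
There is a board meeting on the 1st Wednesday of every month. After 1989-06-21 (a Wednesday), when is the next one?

June 1989 starts on a Thursday, so its 1st Wednesday is 1989-06-07 (6 days in).
That is not after 1989-06-21, so look at July 1989.
July 1989 starts on a Saturday, so its 1st Wednesday is 1989-07-05 (4 days in).

1989-07-05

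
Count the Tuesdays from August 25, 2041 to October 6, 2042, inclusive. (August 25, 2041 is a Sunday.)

58

August 25, 2041 is a Sunday; the first Tuesday on or after it is August 27, 2041 (2 days later).
From August 27, 2041 to October 6, 2042: 126 + 279 = 405 days (rest of 2041, to October 6, 2042 in 2042).
405 ÷ 7 = 57 full weeks with remainder 6, so 57 more Tuesdays after the first → 58.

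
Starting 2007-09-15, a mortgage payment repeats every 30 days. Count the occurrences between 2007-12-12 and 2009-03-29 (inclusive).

Occurrences land 30·i days after 2007-09-15 for i = 0, 1, 2, …
2007-12-12 is 88 days after the start; 88 ÷ 30 = 2 remainder 28; since the remainder is 28, round up to i = 3. First occurrence in the window: #4 on 2007-12-14 (3×30 = 90 days in).
2009-03-29 is 561 days after the start; 561 ÷ 30 = 18 remainder 21. Last occurrence in the window: #19 on 2009-03-08.
Occurrences #4 through #19: 16 in total.

16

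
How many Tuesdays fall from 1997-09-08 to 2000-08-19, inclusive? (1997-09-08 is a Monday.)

1997-09-08 is a Monday; the first Tuesday on or after it is 1997-09-09 (1 day later).
From 1997-09-09 to 2000-08-19: 113 + 365 + 365 + 232 = 1075 days (rest of 1997, 1998, 1999, to 2000-08-19 in 2000).
1075 ÷ 7 = 153 full weeks with remainder 4, so 153 more Tuesdays after the first → 154.

154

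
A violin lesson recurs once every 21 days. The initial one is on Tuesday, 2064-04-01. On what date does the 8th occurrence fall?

2064-08-26

The 8th occurrence is 7 intervals after the first: 7 × 21 = 147 days after 2064-04-01.
April has 30 days — 29 days to the end of April leaves 118.
May has 31 days (87 left).
June has 30 days (57 left).
July has 31 days (26 left).
26 days into August → 2064-08-26.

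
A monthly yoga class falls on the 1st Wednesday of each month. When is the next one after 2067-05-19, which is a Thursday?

May 2067 starts on a Sunday, so its 1st Wednesday is 2067-05-04 (3 days in).
That is not after 2067-05-19, so look at June 2067.
June 2067 starts on a Wednesday, so its 1st Wednesday is 2067-06-01.

2067-06-01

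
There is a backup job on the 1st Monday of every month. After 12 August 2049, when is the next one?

August 2049 starts on a Sunday, so its 1st Monday is 2 August 2049 (1 day in).
That is not after 12 August 2049, so look at September 2049.
September 2049 starts on a Wednesday, so its 1st Monday is 6 September 2049 (5 days in).

6 September 2049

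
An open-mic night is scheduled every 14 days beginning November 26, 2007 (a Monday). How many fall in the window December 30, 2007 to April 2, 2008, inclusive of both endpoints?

Occurrences land 14·i days after November 26, 2007 for i = 0, 1, 2, …
December 30, 2007 is 34 days after the start; 34 ÷ 14 = 2 remainder 6; since the remainder is 6, round up to i = 3. First occurrence in the window: #4 on January 7, 2008 (3×14 = 42 days in).
April 2, 2008 is 128 days after the start; 128 ÷ 14 = 9 remainder 2. Last occurrence in the window: #10 on March 31, 2008.
Occurrences #4 through #10: 7 in total.

7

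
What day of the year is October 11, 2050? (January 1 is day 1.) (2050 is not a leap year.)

Days in months before October: 31 + 28 + 31 + 30 + 31 + 30 + 31 + 31 + 30 = 273.
Plus 11 days into October → day 284.

284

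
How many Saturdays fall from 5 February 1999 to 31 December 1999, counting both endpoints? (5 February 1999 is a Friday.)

5 February 1999 is a Friday; the first Saturday on or after it is 6 February 1999 (1 day later).
From 6 February 1999 to 31 December 1999: 22 + 31 + 30 + 31 + 30 + 31 + 31 + 30 + 31 + 30 + 31 = 328 days (rest of February, March, April, May, June, July, August, September, October, November, December).
328 ÷ 7 = 46 full weeks with remainder 6, so 46 more Saturdays after the first → 47.

47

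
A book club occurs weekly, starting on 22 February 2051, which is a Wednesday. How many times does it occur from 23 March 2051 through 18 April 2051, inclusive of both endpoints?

3

Occurrences land 7·i days after 22 February 2051 for i = 0, 1, 2, …
23 March 2051 is 29 days after the start; 29 ÷ 7 = 4 remainder 1; since the remainder is 1, round up to i = 5. First occurrence in the window: #6 on 29 March 2051 (5×7 = 35 days in).
18 April 2051 is 55 days after the start; 55 ÷ 7 = 7 remainder 6. Last occurrence in the window: #8 on 12 April 2051.
Occurrences #6 through #8: 3 in total.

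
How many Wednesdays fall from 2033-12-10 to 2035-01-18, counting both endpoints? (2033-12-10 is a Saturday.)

2033-12-10 is a Saturday; the first Wednesday on or after it is 2033-12-14 (4 days later).
From 2033-12-14 to 2035-01-18: 17 + 365 + 18 = 400 days (rest of 2033, 2034, to 2035-01-18 in 2035).
400 ÷ 7 = 57 full weeks with remainder 1, so 57 more Wednesdays after the first → 58.

58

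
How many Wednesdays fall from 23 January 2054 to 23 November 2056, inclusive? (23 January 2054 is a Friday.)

148

23 January 2054 is a Friday; the first Wednesday on or after it is 28 January 2054 (5 days later).
From 28 January 2054 to 23 November 2056: 337 + 365 + 328 = 1030 days (rest of 2054, 2055, to 23 November 2056 in 2056).
1030 ÷ 7 = 147 full weeks with remainder 1, so 147 more Wednesdays after the first → 148.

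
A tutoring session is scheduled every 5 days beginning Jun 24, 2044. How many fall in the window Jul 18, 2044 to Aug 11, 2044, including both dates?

5

Occurrences land 5·i days after Jun 24, 2044 for i = 0, 1, 2, …
Jul 18, 2044 is 24 days after the start; 24 ÷ 5 = 4 remainder 4; since the remainder is 4, round up to i = 5. First occurrence in the window: #6 on Jul 19, 2044 (5×5 = 25 days in).
Aug 11, 2044 is 48 days after the start; 48 ÷ 5 = 9 remainder 3. Last occurrence in the window: #10 on Aug 8, 2044.
Occurrences #6 through #10: 5 in total.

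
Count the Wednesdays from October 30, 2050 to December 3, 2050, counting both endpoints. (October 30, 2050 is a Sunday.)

October 30, 2050 is a Sunday; the first Wednesday on or after it is November 2, 2050 (3 days later).
From November 2, 2050 to December 3, 2050: 28 + 3 = 31 days (rest of November, December).
31 ÷ 7 = 4 full weeks with remainder 3, so 4 more Wednesdays after the first → 5.

5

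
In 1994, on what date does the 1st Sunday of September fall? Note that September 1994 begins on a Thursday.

September 1994 begins on a Thursday, so the first Sunday is September 4 (3 days later).

September 4, 1994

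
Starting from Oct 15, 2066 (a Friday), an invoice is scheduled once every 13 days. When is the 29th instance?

The 29th occurrence is 28 intervals after the first: 28 × 13 = 364 days after Oct 15, 2066.
Oct has 31 days — 16 days to the end of Oct leaves 348.
Nov has 30 days (318 left).
Dec has 31 days (287 left).
Jan has 31 days (256 left).
Feb has 28 days (228 left).
Mar has 31 days (197 left).
Apr has 30 days (167 left).
May has 31 days (136 left).
Jun has 30 days (106 left).
Jul has 31 days (75 left).
Aug has 31 days (44 left).
Sep has 30 days (14 left).
14 days into Oct → Oct 14, 2067.

Oct 14, 2067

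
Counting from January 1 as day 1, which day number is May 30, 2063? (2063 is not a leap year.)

Days in months before May: 31 + 28 + 31 + 30 = 120.
Plus 30 days into May → day 150.

150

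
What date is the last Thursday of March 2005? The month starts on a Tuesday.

March 2005 begins on a Tuesday, so the first Thursday is March 3 (2 days later).
March 2005 has 31 days. Adding weeks: 3, 10, 17, 24, 31 — the last one ≤ 31 is the 31st.

2005-03-31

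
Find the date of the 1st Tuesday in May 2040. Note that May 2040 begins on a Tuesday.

May 2040 begins on a Tuesday, so the first Tuesday is May 1.

2040-05-01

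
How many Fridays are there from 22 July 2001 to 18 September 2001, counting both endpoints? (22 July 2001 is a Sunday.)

22 July 2001 is a Sunday; the first Friday on or after it is 27 July 2001 (5 days later).
From 27 July 2001 to 18 September 2001: 4 + 31 + 18 = 53 days (rest of July, August, September).
53 ÷ 7 = 7 full weeks with remainder 4, so 7 more Fridays after the first → 8.

8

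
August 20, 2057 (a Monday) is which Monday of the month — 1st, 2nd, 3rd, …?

Day 20 falls in week ⌈20/7⌉ of the month.
Days 1–7 hold the 1st Monday, 8–14 the 2nd, 15–21 the 3rd, 22–28 the 4th, 29–31 the 5th.
20 is in the range for the 3rd.

3rd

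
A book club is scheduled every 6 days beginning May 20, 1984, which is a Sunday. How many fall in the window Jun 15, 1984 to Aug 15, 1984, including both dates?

Occurrences land 6·i days after May 20, 1984 for i = 0, 1, 2, …
Jun 15, 1984 is 26 days after the start; 26 ÷ 6 = 4 remainder 2; since the remainder is 2, round up to i = 5. First occurrence in the window: #6 on Jun 19, 1984 (5×6 = 30 days in).
Aug 15, 1984 is 87 days after the start; 87 ÷ 6 = 14 remainder 3. Last occurrence in the window: #15 on Aug 12, 1984.
Occurrences #6 through #15: 10 in total.

10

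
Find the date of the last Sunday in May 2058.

May 2058 begins on a Wednesday, so the first Sunday is May 5 (4 days later).
May 2058 has 31 days. Adding weeks: 5, 12, 19, 26 — the last one ≤ 31 is the 26th.

2058-05-26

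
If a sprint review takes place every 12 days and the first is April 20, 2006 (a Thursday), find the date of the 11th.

The 11th occurrence is 10 intervals after the first: 10 × 12 = 120 days after April 20, 2006.
April has 30 days — 10 days to the end of April leaves 110.
May has 31 days (79 left).
June has 30 days (49 left).
July has 31 days (18 left).
18 days into August → August 18, 2006.

August 18, 2006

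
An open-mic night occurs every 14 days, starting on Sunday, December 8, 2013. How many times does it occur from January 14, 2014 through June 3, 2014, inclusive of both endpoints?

10

Occurrences land 14·i days after December 8, 2013 for i = 0, 1, 2, …
January 14, 2014 is 37 days after the start; 37 ÷ 14 = 2 remainder 9; since the remainder is 9, round up to i = 3. First occurrence in the window: #4 on January 19, 2014 (3×14 = 42 days in).
June 3, 2014 is 177 days after the start; 177 ÷ 14 = 12 remainder 9. Last occurrence in the window: #13 on May 25, 2014.
Occurrences #4 through #13: 10 in total.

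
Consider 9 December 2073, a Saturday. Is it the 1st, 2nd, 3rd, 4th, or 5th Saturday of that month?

2nd

Day 9 falls in week ⌈9/7⌉ of the month.
Days 1–7 hold the 1st Saturday, 8–14 the 2nd, 15–21 the 3rd, 22–28 the 4th, 29–31 the 5th.
9 is in the range for the 2nd.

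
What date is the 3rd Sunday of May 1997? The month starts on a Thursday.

May 1997 begins on a Thursday, so the first Sunday is May 4 (3 days later).
The 3rd Sunday is 2 weeks later: 4 + 14 = 18.

May 18, 1997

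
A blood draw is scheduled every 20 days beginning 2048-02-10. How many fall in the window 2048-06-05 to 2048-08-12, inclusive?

Occurrences land 20·i days after 2048-02-10 for i = 0, 1, 2, …
2048-06-05 is 116 days after the start; 116 ÷ 20 = 5 remainder 16; since the remainder is 16, round up to i = 6. First occurrence in the window: #7 on 2048-06-09 (6×20 = 120 days in).
2048-08-12 is 184 days after the start; 184 ÷ 20 = 9 remainder 4. Last occurrence in the window: #10 on 2048-08-08.
Occurrences #7 through #10: 4 in total.

4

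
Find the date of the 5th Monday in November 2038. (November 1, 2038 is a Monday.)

2038-11-29

November 2038 begins on a Monday, so the first Monday is November 1.
The 5th Monday is 4 weeks later: 1 + 28 = 29.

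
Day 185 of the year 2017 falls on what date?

July 4, 2017

January has 31 days (185 − 31 = 154 remain).
February has 28 days (154 − 28 = 126 remain).
March has 31 days (126 − 31 = 95 remain).
April has 30 days (95 − 30 = 65 remain).
May has 31 days (65 − 31 = 34 remain).
June has 30 days (34 − 30 = 4 remain).
4 into July → July 4.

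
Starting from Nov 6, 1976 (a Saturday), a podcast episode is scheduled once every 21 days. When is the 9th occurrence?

Apr 23, 1977

The 9th occurrence is 8 intervals after the first: 8 × 21 = 168 days after Nov 6, 1976.
Nov has 30 days — 24 days to the end of Nov leaves 144.
Dec has 31 days (113 left).
Jan has 31 days (82 left).
Feb has 28 days (54 left).
Mar has 31 days (23 left).
23 days into Apr → Apr 23, 1977.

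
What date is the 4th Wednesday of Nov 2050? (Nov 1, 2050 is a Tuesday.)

Nov 2050 begins on a Tuesday, so the first Wednesday is Nov 2 (1 day later).
The 4th Wednesday is 3 weeks later: 2 + 21 = 23.

Nov 23, 2050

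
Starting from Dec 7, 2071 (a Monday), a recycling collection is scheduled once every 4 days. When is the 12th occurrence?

Jan 20, 2072

The 12th occurrence is 11 intervals after the first: 11 × 4 = 44 days after Dec 7, 2071.
Dec has 31 days — 24 days to the end of Dec leaves 20.
20 days into Jan → Jan 20, 2072.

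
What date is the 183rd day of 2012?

Jan has 31 days (183 − 31 = 152 remain).
Feb has 29 days (152 − 29 = 123 remain).
Mar has 31 days (123 − 31 = 92 remain).
Apr has 30 days (92 − 30 = 62 remain).
May has 31 days (62 − 31 = 31 remain).
Jun has 30 days (31 − 30 = 1 remain).
1 into Jul → Jul 1.

Jul 1, 2012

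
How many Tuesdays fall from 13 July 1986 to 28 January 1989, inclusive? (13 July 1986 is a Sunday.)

13 July 1986 is a Sunday; the first Tuesday on or after it is 15 July 1986 (2 days later).
From 15 July 1986 to 28 January 1989: 169 + 365 + 366 + 28 = 928 days (rest of 1986, 1987, 1988, to 28 January 1989 in 1989).
928 ÷ 7 = 132 full weeks with remainder 4, so 132 more Tuesdays after the first → 133.

133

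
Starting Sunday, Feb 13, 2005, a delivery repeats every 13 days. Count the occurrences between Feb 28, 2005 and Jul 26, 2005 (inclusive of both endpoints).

Occurrences land 13·i days after Feb 13, 2005 for i = 0, 1, 2, …
Feb 28, 2005 is 15 days after the start; 15 ÷ 13 = 1 remainder 2; since the remainder is 2, round up to i = 2. First occurrence in the window: #3 on Mar 11, 2005 (2×13 = 26 days in).
Jul 26, 2005 is 163 days after the start; 163 ÷ 13 = 12 remainder 7. Last occurrence in the window: #13 on Jul 19, 2005.
Occurrences #3 through #13: 11 in total.

11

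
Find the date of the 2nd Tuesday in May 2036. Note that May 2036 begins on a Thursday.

2036-05-13

May 2036 begins on a Thursday, so the first Tuesday is May 6 (5 days later).
The 2nd Tuesday is 1 weeks later: 6 + 7 = 13.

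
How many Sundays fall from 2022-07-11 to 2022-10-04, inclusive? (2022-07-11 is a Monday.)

12

2022-07-11 is a Monday; the first Sunday on or after it is 2022-07-17 (6 days later).
From 2022-07-17 to 2022-10-04: 14 + 31 + 30 + 4 = 79 days (rest of July, August, September, October).
79 ÷ 7 = 11 full weeks with remainder 2, so 11 more Sundays after the first → 12.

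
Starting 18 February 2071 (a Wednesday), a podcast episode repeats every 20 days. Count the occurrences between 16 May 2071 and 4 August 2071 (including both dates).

Occurrences land 20·i days after 18 February 2071 for i = 0, 1, 2, …
16 May 2071 is 87 days after the start; 87 ÷ 20 = 4 remainder 7; since the remainder is 7, round up to i = 5. First occurrence in the window: #6 on 29 May 2071 (5×20 = 100 days in).
4 August 2071 is 167 days after the start; 167 ÷ 20 = 8 remainder 7. Last occurrence in the window: #9 on 28 July 2071.
Occurrences #6 through #9: 4 in total.

4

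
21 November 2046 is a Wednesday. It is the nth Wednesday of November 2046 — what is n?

Day 21 falls in week ⌈21/7⌉ of the month.
Days 1–7 hold the 1st Wednesday, 8–14 the 2nd, 15–21 the 3rd, 22–28 the 4th, 29–31 the 5th.
21 is in the range for the 3rd.

3rd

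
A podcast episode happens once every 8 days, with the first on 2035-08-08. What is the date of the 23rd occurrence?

2036-01-31

The 23rd occurrence is 22 intervals after the first: 22 × 8 = 176 days after 2035-08-08.
August has 31 days — 23 days to the end of August leaves 153.
September has 30 days (123 left).
October has 31 days (92 left).
November has 30 days (62 left).
December has 31 days (31 left).
31 days into January → 2036-01-31.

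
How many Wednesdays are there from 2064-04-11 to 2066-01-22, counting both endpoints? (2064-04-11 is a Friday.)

93

2064-04-11 is a Friday; the first Wednesday on or after it is 2064-04-16 (5 days later).
From 2064-04-16 to 2066-01-22: 259 + 365 + 22 = 646 days (rest of 2064, 2065, to 2066-01-22 in 2066).
646 ÷ 7 = 92 full weeks with remainder 2, so 92 more Wednesdays after the first → 93.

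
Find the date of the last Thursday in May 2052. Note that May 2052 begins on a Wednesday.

May 2052 begins on a Wednesday, so the first Thursday is May 2 (1 day later).
May 2052 has 31 days. Adding weeks: 2, 9, 16, 23, 30 — the last one ≤ 31 is the 30th.

2052-05-30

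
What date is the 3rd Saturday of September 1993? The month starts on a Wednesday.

1993-09-18

September 1993 begins on a Wednesday, so the first Saturday is September 4 (3 days later).
The 3rd Saturday is 2 weeks later: 4 + 14 = 18.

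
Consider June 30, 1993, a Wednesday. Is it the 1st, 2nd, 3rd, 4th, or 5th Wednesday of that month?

5th

Day 30 falls in week ⌈30/7⌉ of the month.
Days 1–7 hold the 1st Wednesday, 8–14 the 2nd, 15–21 the 3rd, 22–28 the 4th, 29–31 the 5th.
30 is in the range for the 5th.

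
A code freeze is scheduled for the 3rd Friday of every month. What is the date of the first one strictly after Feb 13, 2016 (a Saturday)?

Feb 2016 starts on a Monday; its first Friday is the 5th, so the 3rd Friday is the 19th — Feb 19, 2016.
Feb 19, 2016 is after Feb 13, 2016, so that is the next one.

Feb 19, 2016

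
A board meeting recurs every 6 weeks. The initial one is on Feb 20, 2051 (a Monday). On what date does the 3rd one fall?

May 15, 2051

The 3rd occurrence is 2 intervals after the first: 2 × 42 = 84 days after Feb 20, 2051.
Feb has 28 days — 8 days to the end of Feb leaves 76.
Mar has 31 days (45 left).
Apr has 30 days (15 left).
15 days into May → May 15, 2051.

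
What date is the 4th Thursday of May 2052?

May 2052 begins on a Wednesday, so the first Thursday is May 2 (1 day later).
The 4th Thursday is 3 weeks later: 2 + 21 = 23.

2052-05-23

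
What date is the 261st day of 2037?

18 September 2037

January has 31 days (261 − 31 = 230 remain).
February has 28 days (230 − 28 = 202 remain).
March has 31 days (202 − 31 = 171 remain).
April has 30 days (171 − 30 = 141 remain).
May has 31 days (141 − 31 = 110 remain).
June has 30 days (110 − 30 = 80 remain).
July has 31 days (80 − 31 = 49 remain).
August has 31 days (49 − 31 = 18 remain).
18 into September → September 18.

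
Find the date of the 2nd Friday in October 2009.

2009-10-09

The first Friday of October 2009 is October 2.
The 2nd Friday is 1 weeks later: 2 + 7 = 9.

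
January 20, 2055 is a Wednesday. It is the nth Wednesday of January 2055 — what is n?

Day 20 falls in week ⌈20/7⌉ of the month.
Days 1–7 hold the 1st Wednesday, 8–14 the 2nd, 15–21 the 3rd, 22–28 the 4th, 29–31 the 5th.
20 is in the range for the 3rd.

3rd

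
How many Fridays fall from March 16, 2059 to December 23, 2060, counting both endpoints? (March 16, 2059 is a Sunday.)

March 16, 2059 is a Sunday; the first Friday on or after it is March 21, 2059 (5 days later).
From March 21, 2059 to December 23, 2060: 285 + 358 = 643 days (rest of 2059, to December 23, 2060 in 2060).
643 ÷ 7 = 91 full weeks with remainder 6, so 91 more Fridays after the first → 92.

92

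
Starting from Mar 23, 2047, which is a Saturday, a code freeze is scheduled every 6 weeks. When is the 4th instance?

Jul 27, 2047

The 4th occurrence is 3 intervals after the first: 3 × 42 = 126 days after Mar 23, 2047.
Mar has 31 days — 8 days to the end of Mar leaves 118.
Apr has 30 days (88 left).
May has 31 days (57 left).
Jun has 30 days (27 left).
27 days into Jul → Jul 27, 2047.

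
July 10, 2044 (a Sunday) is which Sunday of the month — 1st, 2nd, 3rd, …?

Day 10 falls in week ⌈10/7⌉ of the month.
Days 1–7 hold the 1st Sunday, 8–14 the 2nd, 15–21 the 3rd, 22–28 the 4th, 29–31 the 5th.
10 is in the range for the 2nd.

2nd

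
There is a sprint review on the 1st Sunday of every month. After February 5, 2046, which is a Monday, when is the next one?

March 4, 2046

February 2046 starts on a Thursday, so its 1st Sunday is February 4, 2046 (3 days in).
That is not after February 5, 2046, so look at March 2046.
March 2046 starts on a Thursday, so its 1st Sunday is March 4, 2046 (3 days in).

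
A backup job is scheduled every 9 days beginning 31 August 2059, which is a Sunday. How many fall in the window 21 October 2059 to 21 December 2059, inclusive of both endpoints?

7

Occurrences land 9·i days after 31 August 2059 for i = 0, 1, 2, …
21 October 2059 is 51 days after the start; 51 ÷ 9 = 5 remainder 6; since the remainder is 6, round up to i = 6. First occurrence in the window: #7 on 24 October 2059 (6×9 = 54 days in).
21 December 2059 is 112 days after the start; 112 ÷ 9 = 12 remainder 4. Last occurrence in the window: #13 on 17 December 2059.
Occurrences #7 through #13: 7 in total.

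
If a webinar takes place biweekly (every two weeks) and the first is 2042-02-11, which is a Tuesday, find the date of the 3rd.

2042-03-11

The 3rd occurrence is 2 intervals after the first: 2 × 14 = 28 days after 2042-02-11.
February has 28 days — 17 days to the end of February leaves 11.
11 days into March → 2042-03-11.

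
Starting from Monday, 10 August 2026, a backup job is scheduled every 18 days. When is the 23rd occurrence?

The 23rd occurrence is 22 intervals after the first: 22 × 18 = 396 days after 10 August 2026.
August has 31 days — 21 days to the end of August leaves 375.
September has 30 days (345 left).
October has 31 days (314 left).
November has 30 days (284 left).
December has 31 days (253 left).
January has 31 days (222 left).
February has 28 days (194 left).
March has 31 days (163 left).
April has 30 days (133 left).
May has 31 days (102 left).
June has 30 days (72 left).
July has 31 days (41 left).
August has 31 days (10 left).
10 days into September → 10 September 2027.

10 September 2027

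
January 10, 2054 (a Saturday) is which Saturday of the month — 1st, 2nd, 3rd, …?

Day 10 falls in week ⌈10/7⌉ of the month.
Days 1–7 hold the 1st Saturday, 8–14 the 2nd, 15–21 the 3rd, 22–28 the 4th, 29–31 the 5th.
10 is in the range for the 2nd.

2nd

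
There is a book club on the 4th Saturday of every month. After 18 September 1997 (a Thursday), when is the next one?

27 September 1997

September 1997 starts on a Monday; its first Saturday is the 6th, so the 4th Saturday is the 27th — 27 September 1997.
27 September 1997 is after 18 September 1997, so that is the next one.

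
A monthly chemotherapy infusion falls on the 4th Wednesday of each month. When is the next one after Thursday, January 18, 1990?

January 24, 1990

January 1990 starts on a Monday; its first Wednesday is the 3rd, so the 4th Wednesday is the 24th — January 24, 1990.
January 24, 1990 is after January 18, 1990, so that is the next one.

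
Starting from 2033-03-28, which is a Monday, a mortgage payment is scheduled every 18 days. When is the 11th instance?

2033-09-24

The 11th occurrence is 10 intervals after the first: 10 × 18 = 180 days after 2033-03-28.
March has 31 days — 3 days to the end of March leaves 177.
April has 30 days (147 left).
May has 31 days (116 left).
June has 30 days (86 left).
July has 31 days (55 left).
August has 31 days (24 left).
24 days into September → 2033-09-24.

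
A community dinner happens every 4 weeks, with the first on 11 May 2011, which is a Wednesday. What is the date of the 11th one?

15 February 2012

The 11th occurrence is 10 intervals after the first: 10 × 28 = 280 days after 11 May 2011.
May has 31 days — 20 days to the end of May leaves 260.
June has 30 days (230 left).
July has 31 days (199 left).
August has 31 days (168 left).
September has 30 days (138 left).
October has 31 days (107 left).
November has 30 days (77 left).
December has 31 days (46 left).
January has 31 days (15 left).
15 days into February → 15 February 2012.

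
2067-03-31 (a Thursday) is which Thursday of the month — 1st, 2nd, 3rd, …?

Day 31 falls in week ⌈31/7⌉ of the month.
Days 1–7 hold the 1st Thursday, 8–14 the 2nd, 15–21 the 3rd, 22–28 the 4th, 29–31 the 5th.
31 is in the range for the 5th.

5th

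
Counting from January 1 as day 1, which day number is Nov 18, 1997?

322

Days in months before Nov: 31 + 28 + 31 + 30 + 31 + 30 + 31 + 31 + 30 + 31 = 304.
Plus 18 days into Nov → day 322.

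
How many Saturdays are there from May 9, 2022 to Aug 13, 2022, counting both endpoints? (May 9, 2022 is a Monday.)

14

May 9, 2022 is a Monday; the first Saturday on or after it is May 14, 2022 (5 days later).
From May 14, 2022 to Aug 13, 2022: 17 + 30 + 31 + 13 = 91 days (rest of May, Jun, Jul, Aug).
91 ÷ 7 = 13 full weeks with remainder 0, so 13 more Saturdays after the first → 14.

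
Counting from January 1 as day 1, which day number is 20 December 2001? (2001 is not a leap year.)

354

Days in months before December: 31 + 28 + 31 + 30 + 31 + 30 + 31 + 31 + 30 + 31 + 30 = 334.
Plus 20 days into December → day 354.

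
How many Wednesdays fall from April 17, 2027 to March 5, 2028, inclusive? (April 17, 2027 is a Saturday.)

April 17, 2027 is a Saturday; the first Wednesday on or after it is April 21, 2027 (4 days later).
From April 21, 2027 to March 5, 2028: 254 + 65 = 319 days (rest of 2027, to March 5, 2028 in 2028).
319 ÷ 7 = 45 full weeks with remainder 4, so 45 more Wednesdays after the first → 46.

46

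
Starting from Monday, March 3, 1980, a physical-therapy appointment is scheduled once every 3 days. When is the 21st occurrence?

May 2, 1980

The 21st occurrence is 20 intervals after the first: 20 × 3 = 60 days after March 3, 1980.
March has 31 days — 28 days to the end of March leaves 32.
April has 30 days (2 left).
2 days into May → May 2, 1980.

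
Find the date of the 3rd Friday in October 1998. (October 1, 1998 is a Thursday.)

October 1998 begins on a Thursday, so the first Friday is October 2 (1 day later).
The 3rd Friday is 2 weeks later: 2 + 14 = 16.

October 16, 1998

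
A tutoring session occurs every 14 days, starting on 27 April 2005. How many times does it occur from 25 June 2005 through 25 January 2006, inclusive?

Occurrences land 14·i days after 27 April 2005 for i = 0, 1, 2, …
25 June 2005 is 59 days after the start; 59 ÷ 14 = 4 remainder 3; since the remainder is 3, round up to i = 5. First occurrence in the window: #6 on 6 July 2005 (5×14 = 70 days in).
25 January 2006 is 273 days after the start; 273 ÷ 14 = 19 remainder 7. Last occurrence in the window: #20 on 18 January 2006.
Occurrences #6 through #20: 15 in total.

15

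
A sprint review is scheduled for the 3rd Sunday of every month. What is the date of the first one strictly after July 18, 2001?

July 2001 starts on a Sunday; its first Sunday is the 1st, so the 3rd Sunday is the 15th — July 15, 2001.
That is not after July 18, 2001, so look at August 2001.
August 2001 starts on a Wednesday; its first Sunday is the 5th, so the 3rd Sunday is the 19th — August 19, 2001.

August 19, 2001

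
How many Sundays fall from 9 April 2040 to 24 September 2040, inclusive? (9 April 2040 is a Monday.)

24

9 April 2040 is a Monday; the first Sunday on or after it is 15 April 2040 (6 days later).
From 15 April 2040 to 24 September 2040: 15 + 31 + 30 + 31 + 31 + 24 = 162 days (rest of April, May, June, July, August, September).
162 ÷ 7 = 23 full weeks with remainder 1, so 23 more Sundays after the first → 24.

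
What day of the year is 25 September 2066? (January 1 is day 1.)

268

Days in months before September: 31 + 28 + 31 + 30 + 31 + 30 + 31 + 31 = 243.
Plus 25 days into September → day 268.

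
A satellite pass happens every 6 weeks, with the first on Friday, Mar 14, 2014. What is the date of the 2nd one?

Apr 25, 2014

The 2nd occurrence is 1 interval after the first: 1 × 42 = 42 days after Mar 14, 2014.
Mar has 31 days — 17 days to the end of Mar leaves 25.
25 days into Apr → Apr 25, 2014.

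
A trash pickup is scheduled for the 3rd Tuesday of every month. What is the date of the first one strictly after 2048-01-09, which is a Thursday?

2048-01-21

January 2048 starts on a Wednesday; its first Tuesday is the 7th, so the 3rd Tuesday is the 21st — 2048-01-21.
2048-01-21 is after 2048-01-09, so that is the next one.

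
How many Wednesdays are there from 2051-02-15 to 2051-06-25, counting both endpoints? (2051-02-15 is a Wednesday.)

19

2051-02-15 is a Wednesday; the first Wednesday on or after it is 2051-02-15.
From 2051-02-15 to 2051-06-25: 13 + 31 + 30 + 31 + 25 = 130 days (rest of February, March, April, May, June).
130 ÷ 7 = 18 full weeks with remainder 4, so 18 more Wednesdays after the first → 19.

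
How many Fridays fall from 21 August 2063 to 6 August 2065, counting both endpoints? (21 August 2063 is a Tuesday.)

21 August 2063 is a Tuesday; the first Friday on or after it is 24 August 2063 (3 days later).
From 24 August 2063 to 6 August 2065: 129 + 366 + 218 = 713 days (rest of 2063, 2064, to 6 August 2065 in 2065).
713 ÷ 7 = 101 full weeks with remainder 6, so 101 more Fridays after the first → 102.

102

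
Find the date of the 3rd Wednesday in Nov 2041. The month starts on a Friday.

Nov 20, 2041

Nov 2041 begins on a Friday, so the first Wednesday is Nov 6 (5 days later).
The 3rd Wednesday is 2 weeks later: 6 + 14 = 20.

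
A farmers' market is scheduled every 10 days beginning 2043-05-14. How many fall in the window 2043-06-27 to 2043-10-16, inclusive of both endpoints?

Occurrences land 10·i days after 2043-05-14 for i = 0, 1, 2, …
2043-06-27 is 44 days after the start; 44 ÷ 10 = 4 remainder 4; since the remainder is 4, round up to i = 5. First occurrence in the window: #6 on 2043-07-03 (5×10 = 50 days in).
2043-10-16 is 155 days after the start; 155 ÷ 10 = 15 remainder 5. Last occurrence in the window: #16 on 2043-10-11.
Occurrences #6 through #16: 11 in total.

11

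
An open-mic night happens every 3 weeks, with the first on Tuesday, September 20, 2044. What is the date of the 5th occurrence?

The 5th occurrence is 4 intervals after the first: 4 × 21 = 84 days after September 20, 2044.
September has 30 days — 10 days to the end of September leaves 74.
October has 31 days (43 left).
November has 30 days (13 left).
13 days into December → December 13, 2044.

December 13, 2044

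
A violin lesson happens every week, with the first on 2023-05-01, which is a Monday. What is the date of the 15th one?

The 15th occurrence is 14 intervals after the first: 14 × 7 = 98 days after 2023-05-01.
May has 31 days — 30 days to the end of May leaves 68.
June has 30 days (38 left).
July has 31 days (7 left).
7 days into August → 2023-08-07.

2023-08-07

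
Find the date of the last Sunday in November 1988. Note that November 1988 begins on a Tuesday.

1988-11-27

November 1988 begins on a Tuesday, so the first Sunday is November 6 (5 days later).
November 1988 has 30 days. Adding weeks: 6, 13, 20, 27 — the last one ≤ 30 is the 27th.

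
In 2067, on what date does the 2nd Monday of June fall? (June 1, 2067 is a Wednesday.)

June 2067 begins on a Wednesday, so the first Monday is June 6 (5 days later).
The 2nd Monday is 1 weeks later: 6 + 7 = 13.

June 13, 2067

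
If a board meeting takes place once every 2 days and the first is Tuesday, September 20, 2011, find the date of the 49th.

December 25, 2011

The 49th occurrence is 48 intervals after the first: 48 × 2 = 96 days after September 20, 2011.
September has 30 days — 10 days to the end of September leaves 86.
October has 31 days (55 left).
November has 30 days (25 left).
25 days into December → December 25, 2011.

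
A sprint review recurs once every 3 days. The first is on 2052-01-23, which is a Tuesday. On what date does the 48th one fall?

The 48th occurrence is 47 intervals after the first: 47 × 3 = 141 days after 2052-01-23.
January has 31 days — 8 days to the end of January leaves 133.
February has 29 days (104 left).
March has 31 days (73 left).
April has 30 days (43 left).
May has 31 days (12 left).
12 days into June → 2052-06-12.

2052-06-12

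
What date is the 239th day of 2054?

January has 31 days (239 − 31 = 208 remain).
February has 28 days (208 − 28 = 180 remain).
March has 31 days (180 − 31 = 149 remain).
April has 30 days (149 − 30 = 119 remain).
May has 31 days (119 − 31 = 88 remain).
June has 30 days (88 − 30 = 58 remain).
July has 31 days (58 − 31 = 27 remain).
27 into August → August 27.

27 August 2054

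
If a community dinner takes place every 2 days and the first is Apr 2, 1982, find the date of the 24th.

May 18, 1982

The 24th occurrence is 23 intervals after the first: 23 × 2 = 46 days after Apr 2, 1982.
Apr has 30 days — 28 days to the end of Apr leaves 18.
18 days into May → May 18, 1982.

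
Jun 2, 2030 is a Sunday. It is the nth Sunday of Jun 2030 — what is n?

Day 2 falls in week ⌈2/7⌉ of the month.
Days 1–7 hold the 1st Sunday, 8–14 the 2nd, 15–21 the 3rd, 22–28 the 4th, 29–31 the 5th.
2 is in the range for the 1st.

1st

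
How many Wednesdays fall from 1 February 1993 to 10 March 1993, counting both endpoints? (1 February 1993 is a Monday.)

6

1 February 1993 is a Monday; the first Wednesday on or after it is 3 February 1993 (2 days later).
From 3 February 1993 to 10 March 1993: 25 + 10 = 35 days (rest of February, March).
35 ÷ 7 = 5 full weeks with remainder 0, so 5 more Wednesdays after the first → 6.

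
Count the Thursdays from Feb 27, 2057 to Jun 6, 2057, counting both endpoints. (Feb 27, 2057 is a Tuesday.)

Feb 27, 2057 is a Tuesday; the first Thursday on or after it is Mar 1, 2057 (2 days later).
From Mar 1, 2057 to Jun 6, 2057: 30 + 30 + 31 + 6 = 97 days (rest of Mar, Apr, May, Jun).
97 ÷ 7 = 13 full weeks with remainder 6, so 13 more Thursdays after the first → 14.

14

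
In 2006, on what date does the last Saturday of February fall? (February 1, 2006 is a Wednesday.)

February 2006 begins on a Wednesday, so the first Saturday is February 4 (3 days later).
February 2006 has 28 days. Adding weeks: 4, 11, 18, 25 — the last one ≤ 28 is the 25th.

25 February 2006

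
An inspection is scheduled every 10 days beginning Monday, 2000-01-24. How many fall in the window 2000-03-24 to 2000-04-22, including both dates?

Occurrences land 10·i days after 2000-01-24 for i = 0, 1, 2, …
2000-03-24 is 60 days after the start; 60 ÷ 10 = 6 remainder 0. First occurrence in the window: #7 on 2000-03-24 (6×10 = 60 days in).
2000-04-22 is 89 days after the start; 89 ÷ 10 = 8 remainder 9. Last occurrence in the window: #9 on 2000-04-13.
Occurrences #7 through #9: 3 in total.

3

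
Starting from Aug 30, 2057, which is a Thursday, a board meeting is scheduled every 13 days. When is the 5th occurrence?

The 5th occurrence is 4 intervals after the first: 4 × 13 = 52 days after Aug 30, 2057.
Aug has 31 days — 1 day to the end of Aug leaves 51.
Sep has 30 days (21 left).
21 days into Oct → Oct 21, 2057.

Oct 21, 2057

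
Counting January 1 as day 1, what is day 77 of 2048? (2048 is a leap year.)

Jan has 31 days (77 − 31 = 46 remain).
Feb has 29 days (46 − 29 = 17 remain).
17 into Mar → Mar 17.

Mar 17, 2048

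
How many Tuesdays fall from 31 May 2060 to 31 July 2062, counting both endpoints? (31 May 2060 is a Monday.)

31 May 2060 is a Monday; the first Tuesday on or after it is 1 June 2060 (1 day later).
From 1 June 2060 to 31 July 2062: 213 + 365 + 212 = 790 days (rest of 2060, 2061, to 31 July 2062 in 2062).
790 ÷ 7 = 112 full weeks with remainder 6, so 112 more Tuesdays after the first → 113.

113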